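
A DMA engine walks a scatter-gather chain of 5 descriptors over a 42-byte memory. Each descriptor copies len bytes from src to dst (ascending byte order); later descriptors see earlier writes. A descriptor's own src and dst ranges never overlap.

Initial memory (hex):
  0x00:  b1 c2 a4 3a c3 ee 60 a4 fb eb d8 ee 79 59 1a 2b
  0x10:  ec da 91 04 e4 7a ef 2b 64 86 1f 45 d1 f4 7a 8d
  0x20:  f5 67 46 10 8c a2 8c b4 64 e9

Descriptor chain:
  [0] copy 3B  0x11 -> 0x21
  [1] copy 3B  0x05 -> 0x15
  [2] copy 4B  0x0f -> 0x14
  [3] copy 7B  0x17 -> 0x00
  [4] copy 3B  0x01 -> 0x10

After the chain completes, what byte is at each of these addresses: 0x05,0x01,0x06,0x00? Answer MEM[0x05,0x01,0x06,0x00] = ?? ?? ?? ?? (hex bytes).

[0] 0x11->0x21 len=3 : da 91 04
[1] 0x05->0x15 len=3 : ee 60 a4
[2] 0x0f->0x14 len=4 : 2b ec da 91
[3] 0x17->0x00 len=7 : 91 64 86 1f 45 d1 f4
[4] 0x01->0x10 len=3 : 64 86 1f
query mem[0x05]=0xd1, mem[0x01]=0x64, mem[0x06]=0xf4, mem[0x00]=0x91

MEM[0x05,0x01,0x06,0x00] = d1 64 f4 91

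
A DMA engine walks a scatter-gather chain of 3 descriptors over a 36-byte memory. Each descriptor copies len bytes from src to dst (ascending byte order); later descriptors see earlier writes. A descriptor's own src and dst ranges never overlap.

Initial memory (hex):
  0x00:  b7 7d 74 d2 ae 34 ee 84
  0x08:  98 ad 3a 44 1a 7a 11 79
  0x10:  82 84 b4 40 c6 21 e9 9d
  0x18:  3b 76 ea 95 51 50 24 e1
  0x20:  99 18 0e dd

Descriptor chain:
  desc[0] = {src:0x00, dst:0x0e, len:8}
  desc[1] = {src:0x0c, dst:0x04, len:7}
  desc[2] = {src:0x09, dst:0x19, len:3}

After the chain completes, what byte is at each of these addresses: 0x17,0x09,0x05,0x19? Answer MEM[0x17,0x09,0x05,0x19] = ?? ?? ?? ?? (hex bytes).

MEM[0x17,0x09,0x05,0x19] = 9d d2 7a d2

#0 dst[0x0e+8] := {0xb7,0x7d,0x74,0xd2,0xae,0x34,0xee,0x84}
#1 dst[0x04+7] := {0x1a,0x7a,0xb7,0x7d,0x74,0xd2,0xae}
#2 dst[0x19+3] := {0xd2,0xae,0x44}
query mem[0x17]=0x9d, mem[0x09]=0xd2, mem[0x05]=0x7a, mem[0x19]=0xd2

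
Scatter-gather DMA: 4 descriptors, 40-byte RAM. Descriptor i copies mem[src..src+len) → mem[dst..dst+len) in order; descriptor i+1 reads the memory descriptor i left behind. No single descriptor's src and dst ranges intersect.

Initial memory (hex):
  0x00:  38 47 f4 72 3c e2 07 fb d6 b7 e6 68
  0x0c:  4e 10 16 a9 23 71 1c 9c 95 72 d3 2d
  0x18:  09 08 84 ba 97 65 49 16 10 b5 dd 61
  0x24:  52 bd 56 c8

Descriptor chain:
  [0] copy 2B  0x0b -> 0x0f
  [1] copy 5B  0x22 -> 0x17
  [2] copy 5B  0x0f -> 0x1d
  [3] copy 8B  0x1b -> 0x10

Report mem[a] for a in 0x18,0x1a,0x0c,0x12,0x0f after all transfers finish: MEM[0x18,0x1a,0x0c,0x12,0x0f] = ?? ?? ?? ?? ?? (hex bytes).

[0] 0x0b->0x0f len=2 : 68 4e
[1] 0x22->0x17 len=5 : dd 61 52 bd 56
[2] 0x0f->0x1d len=5 : 68 4e 71 1c 9c
[3] 0x1b->0x10 len=8 : 56 97 68 4e 71 1c 9c dd
query mem[0x18]=0x61, mem[0x1a]=0xbd, mem[0x0c]=0x4e, mem[0x12]=0x68, mem[0x0f]=0x68

MEM[0x18,0x1a,0x0c,0x12,0x0f] = 61 bd 4e 68 68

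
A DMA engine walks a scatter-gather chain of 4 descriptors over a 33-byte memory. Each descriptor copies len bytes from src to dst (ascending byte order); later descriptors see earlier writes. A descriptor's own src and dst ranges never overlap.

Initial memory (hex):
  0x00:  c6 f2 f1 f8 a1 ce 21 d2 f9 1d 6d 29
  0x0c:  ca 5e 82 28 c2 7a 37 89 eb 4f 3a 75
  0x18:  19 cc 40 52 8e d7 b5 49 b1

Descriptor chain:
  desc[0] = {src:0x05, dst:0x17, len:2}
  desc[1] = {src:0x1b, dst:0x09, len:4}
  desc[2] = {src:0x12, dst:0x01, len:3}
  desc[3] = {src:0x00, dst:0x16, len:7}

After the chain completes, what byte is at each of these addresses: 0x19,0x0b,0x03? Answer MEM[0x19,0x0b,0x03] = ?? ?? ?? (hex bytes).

  after D0: wrote 2B at 0x17 = ce21
  after D1: wrote 4B at 0x09 = 528ed7b5
  after D2: wrote 3B at 0x01 = 3789eb
  after D3: wrote 7B at 0x16 = c63789eba1ce21
query mem[0x19]=0xeb, mem[0x0b]=0xd7, mem[0x03]=0xeb

MEM[0x19,0x0b,0x03] = eb d7 eb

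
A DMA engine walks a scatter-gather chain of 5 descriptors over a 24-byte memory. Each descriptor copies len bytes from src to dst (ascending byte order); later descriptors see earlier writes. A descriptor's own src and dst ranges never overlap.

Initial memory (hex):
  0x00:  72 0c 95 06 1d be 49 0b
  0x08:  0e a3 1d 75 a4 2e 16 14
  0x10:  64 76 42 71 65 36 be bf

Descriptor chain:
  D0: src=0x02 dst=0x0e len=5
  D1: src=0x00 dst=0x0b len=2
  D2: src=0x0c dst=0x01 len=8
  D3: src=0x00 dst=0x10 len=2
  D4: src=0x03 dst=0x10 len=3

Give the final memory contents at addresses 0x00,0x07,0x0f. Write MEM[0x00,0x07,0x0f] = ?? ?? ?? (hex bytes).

MEM[0x00,0x07,0x0f] = 72 49 06

D0: mem[0x0e..0x12] <- [95 06 1d be 49]
D1: mem[0x0b..0x0c] <- [72 0c]
D2: mem[0x01..0x08] <- [0c 2e 95 06 1d be 49 71]
D3: mem[0x10..0x11] <- [72 0c]
D4: mem[0x10..0x12] <- [95 06 1d]
query mem[0x00]=0x72, mem[0x07]=0x49, mem[0x0f]=0x06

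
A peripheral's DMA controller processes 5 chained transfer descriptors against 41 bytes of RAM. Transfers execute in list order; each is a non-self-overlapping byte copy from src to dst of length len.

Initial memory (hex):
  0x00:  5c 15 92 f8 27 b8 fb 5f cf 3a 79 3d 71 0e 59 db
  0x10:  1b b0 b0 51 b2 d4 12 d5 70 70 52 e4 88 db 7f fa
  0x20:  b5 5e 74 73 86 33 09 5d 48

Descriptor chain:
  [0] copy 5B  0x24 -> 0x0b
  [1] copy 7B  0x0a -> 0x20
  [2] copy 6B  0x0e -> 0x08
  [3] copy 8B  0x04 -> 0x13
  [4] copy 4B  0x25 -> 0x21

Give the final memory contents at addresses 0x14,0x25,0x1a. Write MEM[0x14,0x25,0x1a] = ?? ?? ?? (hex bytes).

[0] 0x24->0x0b len=5 : 86 33 09 5d 48
[1] 0x0a->0x20 len=7 : 79 86 33 09 5d 48 1b
[2] 0x0e->0x08 len=6 : 5d 48 1b b0 b0 51
[3] 0x04->0x13 len=8 : 27 b8 fb 5f 5d 48 1b b0
[4] 0x25->0x21 len=4 : 48 1b 5d 48
query mem[0x14]=0xb8, mem[0x25]=0x48, mem[0x1a]=0xb0

MEM[0x14,0x25,0x1a] = b8 48 b0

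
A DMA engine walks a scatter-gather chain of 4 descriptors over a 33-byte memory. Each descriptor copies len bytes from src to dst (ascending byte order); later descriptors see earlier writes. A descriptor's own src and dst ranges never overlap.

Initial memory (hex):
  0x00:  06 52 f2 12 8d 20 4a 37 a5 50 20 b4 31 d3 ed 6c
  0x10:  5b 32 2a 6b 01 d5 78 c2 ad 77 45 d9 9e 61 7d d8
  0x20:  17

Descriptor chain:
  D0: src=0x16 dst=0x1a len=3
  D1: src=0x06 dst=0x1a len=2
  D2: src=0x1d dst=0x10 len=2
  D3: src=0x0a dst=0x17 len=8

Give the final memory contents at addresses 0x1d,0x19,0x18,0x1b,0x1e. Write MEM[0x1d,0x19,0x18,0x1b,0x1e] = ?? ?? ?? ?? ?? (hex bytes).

MEM[0x1d,0x19,0x18,0x1b,0x1e] = 61 31 b4 ed 7d

  after D0: wrote 3B at 0x1a = 78c2ad
  after D1: wrote 2B at 0x1a = 4a37
  after D2: wrote 2B at 0x10 = 617d
  after D3: wrote 8B at 0x17 = 20b431d3ed6c617d
query mem[0x1d]=0x61, mem[0x19]=0x31, mem[0x18]=0xb4, mem[0x1b]=0xed, mem[0x1e]=0x7d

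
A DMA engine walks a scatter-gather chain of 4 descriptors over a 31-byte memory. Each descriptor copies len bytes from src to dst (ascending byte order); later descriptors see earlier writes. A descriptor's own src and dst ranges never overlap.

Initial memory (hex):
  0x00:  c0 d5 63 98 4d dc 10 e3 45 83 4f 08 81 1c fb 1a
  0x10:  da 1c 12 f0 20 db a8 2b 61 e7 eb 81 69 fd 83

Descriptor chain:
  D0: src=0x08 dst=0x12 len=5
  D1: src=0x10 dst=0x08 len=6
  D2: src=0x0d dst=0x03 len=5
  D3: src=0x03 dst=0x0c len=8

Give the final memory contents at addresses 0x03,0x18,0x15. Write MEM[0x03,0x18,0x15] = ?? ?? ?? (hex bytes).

MEM[0x03,0x18,0x15] = 08 61 08

#0 dst[0x12+5] := {0x45,0x83,0x4f,0x08,0x81}
#1 dst[0x08+6] := {0xda,0x1c,0x45,0x83,0x4f,0x08}
#2 dst[0x03+5] := {0x08,0xfb,0x1a,0xda,0x1c}
#3 dst[0x0c+8] := {0x08,0xfb,0x1a,0xda,0x1c,0xda,0x1c,0x45}
query mem[0x03]=0x08, mem[0x18]=0x61, mem[0x15]=0x08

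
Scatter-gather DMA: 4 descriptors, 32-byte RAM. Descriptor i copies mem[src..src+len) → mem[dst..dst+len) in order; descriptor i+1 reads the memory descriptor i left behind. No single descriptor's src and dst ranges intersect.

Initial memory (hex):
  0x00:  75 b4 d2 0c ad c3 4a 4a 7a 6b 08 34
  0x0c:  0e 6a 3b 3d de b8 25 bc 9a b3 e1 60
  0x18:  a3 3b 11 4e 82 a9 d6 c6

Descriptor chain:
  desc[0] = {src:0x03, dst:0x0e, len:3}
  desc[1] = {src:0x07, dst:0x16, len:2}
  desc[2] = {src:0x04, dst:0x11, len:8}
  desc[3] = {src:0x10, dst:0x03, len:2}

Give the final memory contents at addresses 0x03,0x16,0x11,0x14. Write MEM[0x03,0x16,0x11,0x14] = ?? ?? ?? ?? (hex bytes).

D0: mem[0x0e..0x10] <- [0c ad c3]
D1: mem[0x16..0x17] <- [4a 7a]
D2: mem[0x11..0x18] <- [ad c3 4a 4a 7a 6b 08 34]
D3: mem[0x03..0x04] <- [c3 ad]
query mem[0x03]=0xc3, mem[0x16]=0x6b, mem[0x11]=0xad, mem[0x14]=0x4a

MEM[0x03,0x16,0x11,0x14] = c3 6b ad 4a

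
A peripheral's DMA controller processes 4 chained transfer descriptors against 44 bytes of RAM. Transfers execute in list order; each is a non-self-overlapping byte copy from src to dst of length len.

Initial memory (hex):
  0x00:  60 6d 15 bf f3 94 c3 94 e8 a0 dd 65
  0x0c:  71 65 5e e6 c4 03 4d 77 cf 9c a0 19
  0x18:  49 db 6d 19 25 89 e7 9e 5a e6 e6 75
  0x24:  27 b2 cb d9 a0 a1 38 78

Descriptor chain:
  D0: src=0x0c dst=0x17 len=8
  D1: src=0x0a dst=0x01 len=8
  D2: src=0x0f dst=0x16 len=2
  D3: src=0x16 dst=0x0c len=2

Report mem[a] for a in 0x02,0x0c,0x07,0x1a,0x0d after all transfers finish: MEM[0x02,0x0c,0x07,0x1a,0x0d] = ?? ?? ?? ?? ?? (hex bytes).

[0] 0x0c->0x17 len=8 : 71 65 5e e6 c4 03 4d 77
[1] 0x0a->0x01 len=8 : dd 65 71 65 5e e6 c4 03
[2] 0x0f->0x16 len=2 : e6 c4
[3] 0x16->0x0c len=2 : e6 c4
query mem[0x02]=0x65, mem[0x0c]=0xe6, mem[0x07]=0xc4, mem[0x1a]=0xe6, mem[0x0d]=0xc4

MEM[0x02,0x0c,0x07,0x1a,0x0d] = 65 e6 c4 e6 c4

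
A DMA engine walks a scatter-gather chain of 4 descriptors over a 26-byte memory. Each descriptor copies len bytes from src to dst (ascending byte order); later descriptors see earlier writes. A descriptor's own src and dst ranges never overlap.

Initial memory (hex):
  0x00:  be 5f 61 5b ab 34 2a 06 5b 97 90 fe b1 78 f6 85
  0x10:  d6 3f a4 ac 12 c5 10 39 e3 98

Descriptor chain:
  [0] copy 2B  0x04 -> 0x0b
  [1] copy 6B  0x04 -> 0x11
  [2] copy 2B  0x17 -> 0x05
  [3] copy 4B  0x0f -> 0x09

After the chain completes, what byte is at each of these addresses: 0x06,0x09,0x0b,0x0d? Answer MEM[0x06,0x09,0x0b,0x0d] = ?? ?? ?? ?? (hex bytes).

[0] 0x04->0x0b len=2 : ab 34
[1] 0x04->0x11 len=6 : ab 34 2a 06 5b 97
[2] 0x17->0x05 len=2 : 39 e3
[3] 0x0f->0x09 len=4 : 85 d6 ab 34
query mem[0x06]=0xe3, mem[0x09]=0x85, mem[0x0b]=0xab, mem[0x0d]=0x78

MEM[0x06,0x09,0x0b,0x0d] = e3 85 ab 78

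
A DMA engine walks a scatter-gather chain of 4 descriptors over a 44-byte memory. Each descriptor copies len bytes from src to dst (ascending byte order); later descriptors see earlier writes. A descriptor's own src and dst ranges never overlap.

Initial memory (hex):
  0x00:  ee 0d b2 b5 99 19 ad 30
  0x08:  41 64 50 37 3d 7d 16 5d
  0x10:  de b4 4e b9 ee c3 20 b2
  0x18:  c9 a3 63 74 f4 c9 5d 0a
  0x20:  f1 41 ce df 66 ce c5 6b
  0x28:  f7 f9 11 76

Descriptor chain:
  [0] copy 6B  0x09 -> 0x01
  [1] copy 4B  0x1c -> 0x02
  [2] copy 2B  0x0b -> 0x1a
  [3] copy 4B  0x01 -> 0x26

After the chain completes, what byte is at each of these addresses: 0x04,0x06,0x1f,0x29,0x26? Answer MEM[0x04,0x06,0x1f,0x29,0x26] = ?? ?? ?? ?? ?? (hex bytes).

[0] 0x09->0x01 len=6 : 64 50 37 3d 7d 16
[1] 0x1c->0x02 len=4 : f4 c9 5d 0a
[2] 0x0b->0x1a len=2 : 37 3d
[3] 0x01->0x26 len=4 : 64 f4 c9 5d
query mem[0x04]=0x5d, mem[0x06]=0x16, mem[0x1f]=0x0a, mem[0x29]=0x5d, mem[0x26]=0x64

MEM[0x04,0x06,0x1f,0x29,0x26] = 5d 16 0a 5d 64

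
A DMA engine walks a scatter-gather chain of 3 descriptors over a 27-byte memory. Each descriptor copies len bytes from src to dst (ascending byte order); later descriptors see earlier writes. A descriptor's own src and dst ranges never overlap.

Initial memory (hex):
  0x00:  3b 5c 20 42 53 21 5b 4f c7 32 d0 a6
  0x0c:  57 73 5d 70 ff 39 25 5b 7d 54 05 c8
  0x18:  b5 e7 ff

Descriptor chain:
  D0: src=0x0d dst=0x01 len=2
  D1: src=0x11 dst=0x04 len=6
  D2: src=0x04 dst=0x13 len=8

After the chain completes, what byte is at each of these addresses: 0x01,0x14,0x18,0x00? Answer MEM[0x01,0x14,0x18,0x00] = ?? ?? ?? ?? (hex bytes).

#0 dst[0x01+2] := {0x73,0x5d}
#1 dst[0x04+6] := {0x39,0x25,0x5b,0x7d,0x54,0x05}
#2 dst[0x13+8] := {0x39,0x25,0x5b,0x7d,0x54,0x05,0xd0,0xa6}
query mem[0x01]=0x73, mem[0x14]=0x25, mem[0x18]=0x05, mem[0x00]=0x3b

MEM[0x01,0x14,0x18,0x00] = 73 25 05 3b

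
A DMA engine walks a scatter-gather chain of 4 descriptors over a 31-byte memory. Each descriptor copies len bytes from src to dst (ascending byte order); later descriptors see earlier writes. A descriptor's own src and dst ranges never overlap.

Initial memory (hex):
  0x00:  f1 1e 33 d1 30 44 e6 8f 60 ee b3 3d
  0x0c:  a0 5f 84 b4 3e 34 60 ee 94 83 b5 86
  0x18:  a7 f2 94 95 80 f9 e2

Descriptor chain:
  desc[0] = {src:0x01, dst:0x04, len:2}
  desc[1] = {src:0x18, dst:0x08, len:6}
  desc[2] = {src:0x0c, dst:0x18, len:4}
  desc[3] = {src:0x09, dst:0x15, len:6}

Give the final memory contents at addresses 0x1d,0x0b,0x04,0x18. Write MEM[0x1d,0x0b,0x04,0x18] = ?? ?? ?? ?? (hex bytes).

MEM[0x1d,0x0b,0x04,0x18] = f9 95 1e 80

#0 dst[0x04+2] := {0x1e,0x33}
#1 dst[0x08+6] := {0xa7,0xf2,0x94,0x95,0x80,0xf9}
#2 dst[0x18+4] := {0x80,0xf9,0x84,0xb4}
#3 dst[0x15+6] := {0xf2,0x94,0x95,0x80,0xf9,0x84}
query mem[0x1d]=0xf9, mem[0x0b]=0x95, mem[0x04]=0x1e, mem[0x18]=0x80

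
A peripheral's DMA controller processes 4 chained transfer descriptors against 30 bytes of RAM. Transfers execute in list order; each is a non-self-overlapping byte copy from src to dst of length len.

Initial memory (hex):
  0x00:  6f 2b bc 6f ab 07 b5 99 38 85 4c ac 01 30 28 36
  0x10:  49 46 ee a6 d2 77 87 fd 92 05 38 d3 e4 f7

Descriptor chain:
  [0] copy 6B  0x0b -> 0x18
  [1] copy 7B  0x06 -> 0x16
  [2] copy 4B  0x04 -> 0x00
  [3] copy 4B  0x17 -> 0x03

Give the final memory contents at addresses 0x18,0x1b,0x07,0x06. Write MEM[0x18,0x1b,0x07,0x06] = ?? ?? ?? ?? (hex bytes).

D0: mem[0x18..0x1d] <- [ac 01 30 28 36 49]
D1: mem[0x16..0x1c] <- [b5 99 38 85 4c ac 01]
D2: mem[0x00..0x03] <- [ab 07 b5 99]
D3: mem[0x03..0x06] <- [99 38 85 4c]
query mem[0x18]=0x38, mem[0x1b]=0xac, mem[0x07]=0x99, mem[0x06]=0x4c

MEM[0x18,0x1b,0x07,0x06] = 38 ac 99 4c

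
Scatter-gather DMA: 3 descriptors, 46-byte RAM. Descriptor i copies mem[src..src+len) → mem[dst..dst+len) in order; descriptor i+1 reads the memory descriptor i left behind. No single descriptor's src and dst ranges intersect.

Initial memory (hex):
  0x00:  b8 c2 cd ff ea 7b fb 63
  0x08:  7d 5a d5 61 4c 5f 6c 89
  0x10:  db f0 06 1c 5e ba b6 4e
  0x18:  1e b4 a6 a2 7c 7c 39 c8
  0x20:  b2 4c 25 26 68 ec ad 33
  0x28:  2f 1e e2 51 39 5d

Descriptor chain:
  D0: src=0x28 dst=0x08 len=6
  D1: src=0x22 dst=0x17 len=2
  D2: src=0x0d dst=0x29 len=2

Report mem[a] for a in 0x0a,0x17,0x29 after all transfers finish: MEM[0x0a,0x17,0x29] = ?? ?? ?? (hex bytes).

MEM[0x0a,0x17,0x29] = e2 25 5d

D0: mem[0x08..0x0d] <- [2f 1e e2 51 39 5d]
D1: mem[0x17..0x18] <- [25 26]
D2: mem[0x29..0x2a] <- [5d 6c]
query mem[0x0a]=0xe2, mem[0x17]=0x25, mem[0x29]=0x5d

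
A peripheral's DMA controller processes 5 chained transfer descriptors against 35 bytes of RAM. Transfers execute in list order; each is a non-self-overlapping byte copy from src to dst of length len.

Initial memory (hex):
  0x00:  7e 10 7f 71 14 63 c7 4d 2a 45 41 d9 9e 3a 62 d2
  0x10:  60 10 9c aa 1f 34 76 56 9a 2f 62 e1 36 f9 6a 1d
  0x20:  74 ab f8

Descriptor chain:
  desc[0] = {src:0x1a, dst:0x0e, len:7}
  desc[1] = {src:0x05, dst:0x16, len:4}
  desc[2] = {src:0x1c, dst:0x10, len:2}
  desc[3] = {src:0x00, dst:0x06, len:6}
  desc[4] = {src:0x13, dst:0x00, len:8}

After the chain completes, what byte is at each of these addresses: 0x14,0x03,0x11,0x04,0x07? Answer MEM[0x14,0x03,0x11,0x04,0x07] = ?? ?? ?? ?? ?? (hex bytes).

MEM[0x14,0x03,0x11,0x04,0x07] = 74 63 f9 c7 62

  after D0: wrote 7B at 0x0e = 62e136f96a1d74
  after D1: wrote 4B at 0x16 = 63c74d2a
  after D2: wrote 2B at 0x10 = 36f9
  after D3: wrote 6B at 0x06 = 7e107f711463
  after D4: wrote 8B at 0x00 = 1d743463c74d2a62
query mem[0x14]=0x74, mem[0x03]=0x63, mem[0x11]=0xf9, mem[0x04]=0xc7, mem[0x07]=0x62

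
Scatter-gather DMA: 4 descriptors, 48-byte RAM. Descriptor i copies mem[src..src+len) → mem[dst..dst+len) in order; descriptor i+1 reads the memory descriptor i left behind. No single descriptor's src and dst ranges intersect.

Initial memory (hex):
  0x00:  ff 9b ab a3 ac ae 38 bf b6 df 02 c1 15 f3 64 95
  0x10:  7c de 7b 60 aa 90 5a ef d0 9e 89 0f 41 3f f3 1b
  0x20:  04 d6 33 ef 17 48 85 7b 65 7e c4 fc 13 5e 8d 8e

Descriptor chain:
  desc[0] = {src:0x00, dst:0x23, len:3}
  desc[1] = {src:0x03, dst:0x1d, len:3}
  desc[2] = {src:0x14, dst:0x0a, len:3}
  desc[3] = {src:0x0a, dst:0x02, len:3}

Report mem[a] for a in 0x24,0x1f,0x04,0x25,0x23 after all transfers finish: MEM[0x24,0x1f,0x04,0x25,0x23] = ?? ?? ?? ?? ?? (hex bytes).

MEM[0x24,0x1f,0x04,0x25,0x23] = 9b ae 5a ab ff

D0: mem[0x23..0x25] <- [ff 9b ab]
D1: mem[0x1d..0x1f] <- [a3 ac ae]
D2: mem[0x0a..0x0c] <- [aa 90 5a]
D3: mem[0x02..0x04] <- [aa 90 5a]
query mem[0x24]=0x9b, mem[0x1f]=0xae, mem[0x04]=0x5a, mem[0x25]=0xab, mem[0x23]=0xff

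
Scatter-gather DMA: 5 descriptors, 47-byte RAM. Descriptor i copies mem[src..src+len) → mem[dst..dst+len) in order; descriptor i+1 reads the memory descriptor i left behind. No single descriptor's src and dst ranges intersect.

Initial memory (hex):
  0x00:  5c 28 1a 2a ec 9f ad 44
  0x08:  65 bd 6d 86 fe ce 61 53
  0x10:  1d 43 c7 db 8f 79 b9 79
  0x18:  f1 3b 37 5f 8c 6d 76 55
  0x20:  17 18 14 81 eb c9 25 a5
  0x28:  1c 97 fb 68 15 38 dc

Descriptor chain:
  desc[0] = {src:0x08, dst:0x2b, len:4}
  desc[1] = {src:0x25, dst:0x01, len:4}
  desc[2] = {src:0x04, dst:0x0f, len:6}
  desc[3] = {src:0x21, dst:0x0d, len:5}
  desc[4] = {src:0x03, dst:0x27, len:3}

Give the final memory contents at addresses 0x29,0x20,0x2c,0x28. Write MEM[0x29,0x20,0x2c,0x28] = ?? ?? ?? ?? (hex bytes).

MEM[0x29,0x20,0x2c,0x28] = 9f 17 bd 1c

#0 dst[0x2b+4] := {0x65,0xbd,0x6d,0x86}
#1 dst[0x01+4] := {0xc9,0x25,0xa5,0x1c}
#2 dst[0x0f+6] := {0x1c,0x9f,0xad,0x44,0x65,0xbd}
#3 dst[0x0d+5] := {0x18,0x14,0x81,0xeb,0xc9}
#4 dst[0x27+3] := {0xa5,0x1c,0x9f}
query mem[0x29]=0x9f, mem[0x20]=0x17, mem[0x2c]=0xbd, mem[0x28]=0x1c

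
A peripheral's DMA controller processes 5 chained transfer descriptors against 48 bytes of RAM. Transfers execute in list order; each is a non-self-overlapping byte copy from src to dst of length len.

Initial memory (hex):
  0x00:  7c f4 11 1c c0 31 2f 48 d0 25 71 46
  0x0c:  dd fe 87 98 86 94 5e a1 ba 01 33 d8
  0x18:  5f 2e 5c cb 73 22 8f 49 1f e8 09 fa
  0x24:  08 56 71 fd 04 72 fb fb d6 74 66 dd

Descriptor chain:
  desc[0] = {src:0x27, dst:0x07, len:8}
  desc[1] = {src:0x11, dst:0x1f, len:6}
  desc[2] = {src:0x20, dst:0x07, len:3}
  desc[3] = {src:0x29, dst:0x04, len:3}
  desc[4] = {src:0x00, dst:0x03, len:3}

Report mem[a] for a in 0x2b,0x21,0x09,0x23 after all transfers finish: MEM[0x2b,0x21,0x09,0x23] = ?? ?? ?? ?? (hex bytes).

  after D0: wrote 8B at 0x07 = fd0472fbfbd67466
  after D1: wrote 6B at 0x1f = 945ea1ba0133
  after D2: wrote 3B at 0x07 = 5ea1ba
  after D3: wrote 3B at 0x04 = 72fbfb
  after D4: wrote 3B at 0x03 = 7cf411
query mem[0x2b]=0xfb, mem[0x21]=0xa1, mem[0x09]=0xba, mem[0x23]=0x01

MEM[0x2b,0x21,0x09,0x23] = fb a1 ba 01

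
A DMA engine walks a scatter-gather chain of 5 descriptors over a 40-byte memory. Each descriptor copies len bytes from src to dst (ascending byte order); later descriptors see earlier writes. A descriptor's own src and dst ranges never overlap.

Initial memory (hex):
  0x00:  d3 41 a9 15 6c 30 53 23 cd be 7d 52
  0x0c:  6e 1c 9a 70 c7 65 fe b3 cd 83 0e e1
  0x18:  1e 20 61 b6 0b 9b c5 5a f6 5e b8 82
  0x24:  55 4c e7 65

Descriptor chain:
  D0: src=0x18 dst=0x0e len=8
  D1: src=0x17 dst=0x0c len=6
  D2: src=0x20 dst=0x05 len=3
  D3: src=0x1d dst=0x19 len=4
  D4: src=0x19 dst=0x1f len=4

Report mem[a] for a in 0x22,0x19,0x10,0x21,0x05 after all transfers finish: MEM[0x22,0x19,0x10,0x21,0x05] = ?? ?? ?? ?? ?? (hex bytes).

#0 dst[0x0e+8] := {0x1e,0x20,0x61,0xb6,0x0b,0x9b,0xc5,0x5a}
#1 dst[0x0c+6] := {0xe1,0x1e,0x20,0x61,0xb6,0x0b}
#2 dst[0x05+3] := {0xf6,0x5e,0xb8}
#3 dst[0x19+4] := {0x9b,0xc5,0x5a,0xf6}
#4 dst[0x1f+4] := {0x9b,0xc5,0x5a,0xf6}
query mem[0x22]=0xf6, mem[0x19]=0x9b, mem[0x10]=0xb6, mem[0x21]=0x5a, mem[0x05]=0xf6

MEM[0x22,0x19,0x10,0x21,0x05] = f6 9b b6 5a f6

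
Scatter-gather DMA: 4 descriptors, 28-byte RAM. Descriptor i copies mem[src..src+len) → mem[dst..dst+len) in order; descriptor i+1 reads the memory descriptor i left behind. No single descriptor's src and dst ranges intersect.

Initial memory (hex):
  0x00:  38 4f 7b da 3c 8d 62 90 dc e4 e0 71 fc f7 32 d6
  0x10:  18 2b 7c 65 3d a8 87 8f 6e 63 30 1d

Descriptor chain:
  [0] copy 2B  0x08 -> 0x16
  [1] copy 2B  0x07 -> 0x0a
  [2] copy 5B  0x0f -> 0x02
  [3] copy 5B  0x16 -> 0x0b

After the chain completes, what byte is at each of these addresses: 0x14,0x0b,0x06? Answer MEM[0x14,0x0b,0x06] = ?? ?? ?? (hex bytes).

  after D0: wrote 2B at 0x16 = dce4
  after D1: wrote 2B at 0x0a = 90dc
  after D2: wrote 5B at 0x02 = d6182b7c65
  after D3: wrote 5B at 0x0b = dce46e6330
query mem[0x14]=0x3d, mem[0x0b]=0xdc, mem[0x06]=0x65

MEM[0x14,0x0b,0x06] = 3d dc 65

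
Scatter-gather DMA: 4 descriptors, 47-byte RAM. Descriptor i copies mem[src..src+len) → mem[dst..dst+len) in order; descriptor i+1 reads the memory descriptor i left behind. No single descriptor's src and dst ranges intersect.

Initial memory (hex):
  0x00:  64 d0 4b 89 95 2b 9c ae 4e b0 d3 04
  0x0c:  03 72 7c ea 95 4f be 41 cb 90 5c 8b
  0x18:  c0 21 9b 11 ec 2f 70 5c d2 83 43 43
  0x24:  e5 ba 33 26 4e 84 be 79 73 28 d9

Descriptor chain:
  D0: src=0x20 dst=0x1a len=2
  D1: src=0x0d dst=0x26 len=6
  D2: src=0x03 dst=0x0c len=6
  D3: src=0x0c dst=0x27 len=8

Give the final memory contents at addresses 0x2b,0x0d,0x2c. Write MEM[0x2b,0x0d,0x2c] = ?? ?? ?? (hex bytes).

MEM[0x2b,0x0d,0x2c] = ae 95 4e

  after D0: wrote 2B at 0x1a = d283
  after D1: wrote 6B at 0x26 = 727cea954fbe
  after D2: wrote 6B at 0x0c = 89952b9cae4e
  after D3: wrote 8B at 0x27 = 89952b9cae4ebe41
query mem[0x2b]=0xae, mem[0x0d]=0x95, mem[0x2c]=0x4e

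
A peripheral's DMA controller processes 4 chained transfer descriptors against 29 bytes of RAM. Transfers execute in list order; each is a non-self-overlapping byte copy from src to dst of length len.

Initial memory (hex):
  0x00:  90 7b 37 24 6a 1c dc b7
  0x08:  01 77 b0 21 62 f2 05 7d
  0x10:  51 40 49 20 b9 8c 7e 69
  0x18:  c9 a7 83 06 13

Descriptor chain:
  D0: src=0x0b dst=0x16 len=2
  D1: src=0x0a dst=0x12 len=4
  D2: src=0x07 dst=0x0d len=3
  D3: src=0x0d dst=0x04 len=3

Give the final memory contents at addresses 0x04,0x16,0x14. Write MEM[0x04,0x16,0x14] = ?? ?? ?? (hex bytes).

D0: mem[0x16..0x17] <- [21 62]
D1: mem[0x12..0x15] <- [b0 21 62 f2]
D2: mem[0x0d..0x0f] <- [b7 01 77]
D3: mem[0x04..0x06] <- [b7 01 77]
query mem[0x04]=0xb7, mem[0x16]=0x21, mem[0x14]=0x62

MEM[0x04,0x16,0x14] = b7 21 62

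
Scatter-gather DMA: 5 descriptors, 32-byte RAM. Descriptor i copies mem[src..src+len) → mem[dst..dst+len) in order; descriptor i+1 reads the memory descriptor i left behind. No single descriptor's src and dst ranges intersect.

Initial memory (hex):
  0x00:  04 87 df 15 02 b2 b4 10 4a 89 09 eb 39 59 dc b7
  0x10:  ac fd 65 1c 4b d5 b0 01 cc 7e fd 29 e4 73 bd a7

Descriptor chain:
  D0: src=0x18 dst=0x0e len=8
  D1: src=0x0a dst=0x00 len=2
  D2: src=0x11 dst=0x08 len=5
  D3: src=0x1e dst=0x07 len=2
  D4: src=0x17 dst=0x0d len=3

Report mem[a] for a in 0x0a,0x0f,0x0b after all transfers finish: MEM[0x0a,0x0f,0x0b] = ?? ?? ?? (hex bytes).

MEM[0x0a,0x0f,0x0b] = 73 7e bd

D0: mem[0x0e..0x15] <- [cc 7e fd 29 e4 73 bd a7]
D1: mem[0x00..0x01] <- [09 eb]
D2: mem[0x08..0x0c] <- [29 e4 73 bd a7]
D3: mem[0x07..0x08] <- [bd a7]
D4: mem[0x0d..0x0f] <- [01 cc 7e]
query mem[0x0a]=0x73, mem[0x0f]=0x7e, mem[0x0b]=0xbd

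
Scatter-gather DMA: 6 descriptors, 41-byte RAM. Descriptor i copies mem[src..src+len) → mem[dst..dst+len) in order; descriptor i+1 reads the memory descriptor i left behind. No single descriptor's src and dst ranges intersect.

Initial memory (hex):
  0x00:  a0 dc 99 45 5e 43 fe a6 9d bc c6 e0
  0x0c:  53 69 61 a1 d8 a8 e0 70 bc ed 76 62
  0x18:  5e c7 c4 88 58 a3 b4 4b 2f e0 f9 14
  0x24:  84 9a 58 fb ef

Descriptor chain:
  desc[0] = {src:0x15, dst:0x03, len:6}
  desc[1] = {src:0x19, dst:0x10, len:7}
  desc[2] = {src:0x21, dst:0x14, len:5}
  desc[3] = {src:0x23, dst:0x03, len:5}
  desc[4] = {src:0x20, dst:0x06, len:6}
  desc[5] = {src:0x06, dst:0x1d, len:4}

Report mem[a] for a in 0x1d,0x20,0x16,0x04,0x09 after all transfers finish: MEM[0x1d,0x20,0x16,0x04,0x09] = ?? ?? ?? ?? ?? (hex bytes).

MEM[0x1d,0x20,0x16,0x04,0x09] = 2f 14 14 84 14

[0] 0x15->0x03 len=6 : ed 76 62 5e c7 c4
[1] 0x19->0x10 len=7 : c7 c4 88 58 a3 b4 4b
[2] 0x21->0x14 len=5 : e0 f9 14 84 9a
[3] 0x23->0x03 len=5 : 14 84 9a 58 fb
[4] 0x20->0x06 len=6 : 2f e0 f9 14 84 9a
[5] 0x06->0x1d len=4 : 2f e0 f9 14
query mem[0x1d]=0x2f, mem[0x20]=0x14, mem[0x16]=0x14, mem[0x04]=0x84, mem[0x09]=0x14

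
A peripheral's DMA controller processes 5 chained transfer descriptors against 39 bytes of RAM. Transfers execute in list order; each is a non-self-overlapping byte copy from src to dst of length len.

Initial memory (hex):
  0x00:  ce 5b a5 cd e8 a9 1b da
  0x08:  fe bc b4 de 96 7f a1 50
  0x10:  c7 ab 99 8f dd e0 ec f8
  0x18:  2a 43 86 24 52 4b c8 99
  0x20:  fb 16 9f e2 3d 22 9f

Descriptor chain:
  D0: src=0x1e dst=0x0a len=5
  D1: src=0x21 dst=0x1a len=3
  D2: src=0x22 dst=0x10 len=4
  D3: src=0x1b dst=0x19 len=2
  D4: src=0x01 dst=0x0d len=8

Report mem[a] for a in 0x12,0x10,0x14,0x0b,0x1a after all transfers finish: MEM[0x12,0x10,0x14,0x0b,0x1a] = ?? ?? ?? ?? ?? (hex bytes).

MEM[0x12,0x10,0x14,0x0b,0x1a] = 1b e8 fe 99 e2

#0 dst[0x0a+5] := {0xc8,0x99,0xfb,0x16,0x9f}
#1 dst[0x1a+3] := {0x16,0x9f,0xe2}
#2 dst[0x10+4] := {0x9f,0xe2,0x3d,0x22}
#3 dst[0x19+2] := {0x9f,0xe2}
#4 dst[0x0d+8] := {0x5b,0xa5,0xcd,0xe8,0xa9,0x1b,0xda,0xfe}
query mem[0x12]=0x1b, mem[0x10]=0xe8, mem[0x14]=0xfe, mem[0x0b]=0x99, mem[0x1a]=0xe2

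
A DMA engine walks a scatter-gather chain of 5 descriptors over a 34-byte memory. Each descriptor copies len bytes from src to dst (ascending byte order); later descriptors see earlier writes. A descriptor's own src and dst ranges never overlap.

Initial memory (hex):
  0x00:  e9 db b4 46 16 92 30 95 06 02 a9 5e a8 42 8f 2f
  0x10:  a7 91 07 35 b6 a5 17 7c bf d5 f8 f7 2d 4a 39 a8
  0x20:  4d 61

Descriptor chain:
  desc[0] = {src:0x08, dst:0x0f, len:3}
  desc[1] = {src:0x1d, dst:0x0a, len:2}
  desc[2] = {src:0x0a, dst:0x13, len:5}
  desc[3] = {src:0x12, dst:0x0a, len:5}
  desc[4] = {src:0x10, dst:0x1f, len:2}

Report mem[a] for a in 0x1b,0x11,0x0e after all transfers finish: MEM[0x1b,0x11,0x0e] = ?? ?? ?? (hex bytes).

MEM[0x1b,0x11,0x0e] = f7 a9 42

D0: mem[0x0f..0x11] <- [06 02 a9]
D1: mem[0x0a..0x0b] <- [4a 39]
D2: mem[0x13..0x17] <- [4a 39 a8 42 8f]
D3: mem[0x0a..0x0e] <- [07 4a 39 a8 42]
D4: mem[0x1f..0x20] <- [02 a9]
query mem[0x1b]=0xf7, mem[0x11]=0xa9, mem[0x0e]=0x42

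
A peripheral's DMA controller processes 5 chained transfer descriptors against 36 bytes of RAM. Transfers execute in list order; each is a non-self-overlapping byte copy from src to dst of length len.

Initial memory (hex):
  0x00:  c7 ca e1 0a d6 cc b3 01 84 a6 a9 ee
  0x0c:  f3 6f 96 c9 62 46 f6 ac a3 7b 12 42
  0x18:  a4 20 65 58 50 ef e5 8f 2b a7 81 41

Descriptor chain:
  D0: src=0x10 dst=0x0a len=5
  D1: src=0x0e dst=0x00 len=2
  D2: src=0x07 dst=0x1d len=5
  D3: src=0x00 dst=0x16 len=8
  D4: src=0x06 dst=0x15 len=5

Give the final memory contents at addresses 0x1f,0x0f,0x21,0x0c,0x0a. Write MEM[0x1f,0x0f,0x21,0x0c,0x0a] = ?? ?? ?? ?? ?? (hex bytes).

MEM[0x1f,0x0f,0x21,0x0c,0x0a] = a6 c9 46 f6 62

D0: mem[0x0a..0x0e] <- [62 46 f6 ac a3]
D1: mem[0x00..0x01] <- [a3 c9]
D2: mem[0x1d..0x21] <- [01 84 a6 62 46]
D3: mem[0x16..0x1d] <- [a3 c9 e1 0a d6 cc b3 01]
D4: mem[0x15..0x19] <- [b3 01 84 a6 62]
query mem[0x1f]=0xa6, mem[0x0f]=0xc9, mem[0x21]=0x46, mem[0x0c]=0xf6, mem[0x0a]=0x62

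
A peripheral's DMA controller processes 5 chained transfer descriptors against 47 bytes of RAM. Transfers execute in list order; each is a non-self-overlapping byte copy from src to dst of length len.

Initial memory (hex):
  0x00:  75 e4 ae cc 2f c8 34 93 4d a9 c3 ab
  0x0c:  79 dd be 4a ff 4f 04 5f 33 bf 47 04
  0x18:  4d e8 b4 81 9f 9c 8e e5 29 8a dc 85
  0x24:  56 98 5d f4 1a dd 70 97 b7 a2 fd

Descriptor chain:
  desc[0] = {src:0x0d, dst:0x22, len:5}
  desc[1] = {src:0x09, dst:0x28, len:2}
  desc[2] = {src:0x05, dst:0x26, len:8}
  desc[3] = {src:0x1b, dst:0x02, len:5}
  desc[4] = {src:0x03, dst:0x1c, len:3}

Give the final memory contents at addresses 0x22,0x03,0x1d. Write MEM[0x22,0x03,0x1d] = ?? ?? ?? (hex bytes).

MEM[0x22,0x03,0x1d] = dd 9f 9c

D0: mem[0x22..0x26] <- [dd be 4a ff 4f]
D1: mem[0x28..0x29] <- [a9 c3]
D2: mem[0x26..0x2d] <- [c8 34 93 4d a9 c3 ab 79]
D3: mem[0x02..0x06] <- [81 9f 9c 8e e5]
D4: mem[0x1c..0x1e] <- [9f 9c 8e]
query mem[0x22]=0xdd, mem[0x03]=0x9f, mem[0x1d]=0x9c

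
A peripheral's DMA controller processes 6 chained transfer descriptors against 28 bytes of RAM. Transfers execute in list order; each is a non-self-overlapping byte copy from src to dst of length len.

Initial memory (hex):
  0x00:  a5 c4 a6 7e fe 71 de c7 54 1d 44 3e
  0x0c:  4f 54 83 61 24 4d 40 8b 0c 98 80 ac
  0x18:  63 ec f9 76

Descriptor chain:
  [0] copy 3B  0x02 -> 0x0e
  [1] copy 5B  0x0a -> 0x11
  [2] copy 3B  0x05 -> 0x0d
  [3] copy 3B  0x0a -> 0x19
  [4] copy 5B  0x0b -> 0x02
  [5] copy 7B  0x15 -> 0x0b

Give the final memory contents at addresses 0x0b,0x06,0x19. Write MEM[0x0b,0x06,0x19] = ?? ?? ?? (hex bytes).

D0: mem[0x0e..0x10] <- [a6 7e fe]
D1: mem[0x11..0x15] <- [44 3e 4f 54 a6]
D2: mem[0x0d..0x0f] <- [71 de c7]
D3: mem[0x19..0x1b] <- [44 3e 4f]
D4: mem[0x02..0x06] <- [3e 4f 71 de c7]
D5: mem[0x0b..0x11] <- [a6 80 ac 63 44 3e 4f]
query mem[0x0b]=0xa6, mem[0x06]=0xc7, mem[0x19]=0x44

MEM[0x0b,0x06,0x19] = a6 c7 44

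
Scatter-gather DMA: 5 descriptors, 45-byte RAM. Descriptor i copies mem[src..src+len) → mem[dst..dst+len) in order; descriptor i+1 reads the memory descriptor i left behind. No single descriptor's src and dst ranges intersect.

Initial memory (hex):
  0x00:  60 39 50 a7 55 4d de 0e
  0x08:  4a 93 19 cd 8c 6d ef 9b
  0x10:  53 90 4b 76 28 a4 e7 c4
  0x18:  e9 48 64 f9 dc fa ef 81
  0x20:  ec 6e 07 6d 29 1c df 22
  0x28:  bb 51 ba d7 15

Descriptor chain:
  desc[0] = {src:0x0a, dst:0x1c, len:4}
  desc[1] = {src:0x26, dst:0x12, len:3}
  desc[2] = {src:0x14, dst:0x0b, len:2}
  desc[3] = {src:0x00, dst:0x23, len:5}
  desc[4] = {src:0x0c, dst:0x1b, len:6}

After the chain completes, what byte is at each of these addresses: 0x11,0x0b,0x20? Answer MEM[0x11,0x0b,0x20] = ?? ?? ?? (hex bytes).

#0 dst[0x1c+4] := {0x19,0xcd,0x8c,0x6d}
#1 dst[0x12+3] := {0xdf,0x22,0xbb}
#2 dst[0x0b+2] := {0xbb,0xa4}
#3 dst[0x23+5] := {0x60,0x39,0x50,0xa7,0x55}
#4 dst[0x1b+6] := {0xa4,0x6d,0xef,0x9b,0x53,0x90}
query mem[0x11]=0x90, mem[0x0b]=0xbb, mem[0x20]=0x90

MEM[0x11,0x0b,0x20] = 90 bb 90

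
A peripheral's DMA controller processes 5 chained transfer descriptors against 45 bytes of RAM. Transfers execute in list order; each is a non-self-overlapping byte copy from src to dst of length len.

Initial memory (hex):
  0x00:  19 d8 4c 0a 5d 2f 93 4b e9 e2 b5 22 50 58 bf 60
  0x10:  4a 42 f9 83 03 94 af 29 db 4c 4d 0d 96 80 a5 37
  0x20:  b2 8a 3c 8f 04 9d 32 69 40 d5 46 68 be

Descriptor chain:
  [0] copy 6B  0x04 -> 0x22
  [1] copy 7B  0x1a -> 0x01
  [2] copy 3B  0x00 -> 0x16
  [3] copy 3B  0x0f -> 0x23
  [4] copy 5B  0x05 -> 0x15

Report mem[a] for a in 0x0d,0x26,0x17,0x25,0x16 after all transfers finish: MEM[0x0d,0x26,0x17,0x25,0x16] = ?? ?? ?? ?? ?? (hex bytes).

MEM[0x0d,0x26,0x17,0x25,0x16] = 58 e9 b2 42 37

#0 dst[0x22+6] := {0x5d,0x2f,0x93,0x4b,0xe9,0xe2}
#1 dst[0x01+7] := {0x4d,0x0d,0x96,0x80,0xa5,0x37,0xb2}
#2 dst[0x16+3] := {0x19,0x4d,0x0d}
#3 dst[0x23+3] := {0x60,0x4a,0x42}
#4 dst[0x15+5] := {0xa5,0x37,0xb2,0xe9,0xe2}
query mem[0x0d]=0x58, mem[0x26]=0xe9, mem[0x17]=0xb2, mem[0x25]=0x42, mem[0x16]=0x37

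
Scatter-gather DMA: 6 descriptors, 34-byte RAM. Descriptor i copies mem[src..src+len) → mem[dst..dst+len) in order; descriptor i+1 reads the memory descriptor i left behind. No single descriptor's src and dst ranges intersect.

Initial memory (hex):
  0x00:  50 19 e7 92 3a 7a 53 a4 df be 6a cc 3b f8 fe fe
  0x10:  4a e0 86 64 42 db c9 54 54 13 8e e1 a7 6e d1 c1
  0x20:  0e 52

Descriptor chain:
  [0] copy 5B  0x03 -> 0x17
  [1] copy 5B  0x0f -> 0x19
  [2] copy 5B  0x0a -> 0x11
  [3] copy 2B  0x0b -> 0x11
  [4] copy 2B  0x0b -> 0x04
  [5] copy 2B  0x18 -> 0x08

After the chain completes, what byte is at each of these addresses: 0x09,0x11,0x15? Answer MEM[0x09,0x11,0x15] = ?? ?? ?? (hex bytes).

D0: mem[0x17..0x1b] <- [92 3a 7a 53 a4]
D1: mem[0x19..0x1d] <- [fe 4a e0 86 64]
D2: mem[0x11..0x15] <- [6a cc 3b f8 fe]
D3: mem[0x11..0x12] <- [cc 3b]
D4: mem[0x04..0x05] <- [cc 3b]
D5: mem[0x08..0x09] <- [3a fe]
query mem[0x09]=0xfe, mem[0x11]=0xcc, mem[0x15]=0xfe

MEM[0x09,0x11,0x15] = fe cc fe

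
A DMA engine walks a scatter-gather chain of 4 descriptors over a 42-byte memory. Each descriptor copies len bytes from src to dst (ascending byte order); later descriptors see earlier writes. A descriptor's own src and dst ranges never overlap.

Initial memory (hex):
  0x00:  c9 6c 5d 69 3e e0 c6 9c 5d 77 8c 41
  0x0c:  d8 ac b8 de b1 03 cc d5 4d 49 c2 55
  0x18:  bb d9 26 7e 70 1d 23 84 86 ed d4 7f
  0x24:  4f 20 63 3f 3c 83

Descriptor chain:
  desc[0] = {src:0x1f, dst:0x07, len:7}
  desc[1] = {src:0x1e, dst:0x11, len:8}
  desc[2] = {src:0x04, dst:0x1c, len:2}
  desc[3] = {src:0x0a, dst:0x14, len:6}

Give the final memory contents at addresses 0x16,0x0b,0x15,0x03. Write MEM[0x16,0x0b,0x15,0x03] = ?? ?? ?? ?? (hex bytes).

MEM[0x16,0x0b,0x15,0x03] = 4f 7f 7f 69

  after D0: wrote 7B at 0x07 = 8486edd47f4f20
  after D1: wrote 8B at 0x11 = 238486edd47f4f20
  after D2: wrote 2B at 0x1c = 3ee0
  after D3: wrote 6B at 0x14 = d47f4f20b8de
query mem[0x16]=0x4f, mem[0x0b]=0x7f, mem[0x15]=0x7f, mem[0x03]=0x69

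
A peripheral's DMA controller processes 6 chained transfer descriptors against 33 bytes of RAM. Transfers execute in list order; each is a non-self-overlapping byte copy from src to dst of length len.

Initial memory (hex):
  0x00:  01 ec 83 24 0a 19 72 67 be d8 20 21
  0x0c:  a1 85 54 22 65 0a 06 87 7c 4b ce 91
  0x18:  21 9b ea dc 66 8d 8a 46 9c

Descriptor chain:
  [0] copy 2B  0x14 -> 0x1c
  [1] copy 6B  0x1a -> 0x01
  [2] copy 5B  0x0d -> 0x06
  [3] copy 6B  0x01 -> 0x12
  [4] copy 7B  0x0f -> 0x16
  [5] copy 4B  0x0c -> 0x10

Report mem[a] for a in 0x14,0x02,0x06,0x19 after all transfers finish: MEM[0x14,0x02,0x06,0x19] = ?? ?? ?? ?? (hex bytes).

MEM[0x14,0x02,0x06,0x19] = 7c dc 85 ea

[0] 0x14->0x1c len=2 : 7c 4b
[1] 0x1a->0x01 len=6 : ea dc 7c 4b 8a 46
[2] 0x0d->0x06 len=5 : 85 54 22 65 0a
[3] 0x01->0x12 len=6 : ea dc 7c 4b 8a 85
[4] 0x0f->0x16 len=7 : 22 65 0a ea dc 7c 4b
[5] 0x0c->0x10 len=4 : a1 85 54 22
query mem[0x14]=0x7c, mem[0x02]=0xdc, mem[0x06]=0x85, mem[0x19]=0xea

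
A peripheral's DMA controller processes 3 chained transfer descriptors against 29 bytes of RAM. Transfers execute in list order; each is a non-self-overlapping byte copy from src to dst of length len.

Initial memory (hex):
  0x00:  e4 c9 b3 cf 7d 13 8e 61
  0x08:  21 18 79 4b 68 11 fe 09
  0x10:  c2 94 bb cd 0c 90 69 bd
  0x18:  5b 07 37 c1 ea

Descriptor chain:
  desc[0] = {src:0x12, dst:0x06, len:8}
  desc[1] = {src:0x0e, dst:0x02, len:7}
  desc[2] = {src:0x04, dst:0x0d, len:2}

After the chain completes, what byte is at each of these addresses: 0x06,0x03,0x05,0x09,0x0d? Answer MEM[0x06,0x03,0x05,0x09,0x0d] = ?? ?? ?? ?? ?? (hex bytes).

MEM[0x06,0x03,0x05,0x09,0x0d] = bb 09 94 90 c2

[0] 0x12->0x06 len=8 : bb cd 0c 90 69 bd 5b 07
[1] 0x0e->0x02 len=7 : fe 09 c2 94 bb cd 0c
[2] 0x04->0x0d len=2 : c2 94
query mem[0x06]=0xbb, mem[0x03]=0x09, mem[0x05]=0x94, mem[0x09]=0x90, mem[0x0d]=0xc2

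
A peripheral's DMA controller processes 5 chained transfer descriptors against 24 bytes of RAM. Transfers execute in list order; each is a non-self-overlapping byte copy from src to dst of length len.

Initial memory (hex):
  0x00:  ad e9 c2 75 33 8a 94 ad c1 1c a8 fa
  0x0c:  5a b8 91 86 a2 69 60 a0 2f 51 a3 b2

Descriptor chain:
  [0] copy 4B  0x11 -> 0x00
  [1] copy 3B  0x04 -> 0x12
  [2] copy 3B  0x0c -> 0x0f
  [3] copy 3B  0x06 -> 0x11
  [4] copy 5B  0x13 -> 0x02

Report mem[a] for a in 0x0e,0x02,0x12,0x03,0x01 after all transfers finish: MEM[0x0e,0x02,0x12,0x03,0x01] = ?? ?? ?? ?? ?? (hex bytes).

MEM[0x0e,0x02,0x12,0x03,0x01] = 91 c1 ad 94 60

D0: mem[0x00..0x03] <- [69 60 a0 2f]
D1: mem[0x12..0x14] <- [33 8a 94]
D2: mem[0x0f..0x11] <- [5a b8 91]
D3: mem[0x11..0x13] <- [94 ad c1]
D4: mem[0x02..0x06] <- [c1 94 51 a3 b2]
query mem[0x0e]=0x91, mem[0x02]=0xc1, mem[0x12]=0xad, mem[0x03]=0x94, mem[0x01]=0x60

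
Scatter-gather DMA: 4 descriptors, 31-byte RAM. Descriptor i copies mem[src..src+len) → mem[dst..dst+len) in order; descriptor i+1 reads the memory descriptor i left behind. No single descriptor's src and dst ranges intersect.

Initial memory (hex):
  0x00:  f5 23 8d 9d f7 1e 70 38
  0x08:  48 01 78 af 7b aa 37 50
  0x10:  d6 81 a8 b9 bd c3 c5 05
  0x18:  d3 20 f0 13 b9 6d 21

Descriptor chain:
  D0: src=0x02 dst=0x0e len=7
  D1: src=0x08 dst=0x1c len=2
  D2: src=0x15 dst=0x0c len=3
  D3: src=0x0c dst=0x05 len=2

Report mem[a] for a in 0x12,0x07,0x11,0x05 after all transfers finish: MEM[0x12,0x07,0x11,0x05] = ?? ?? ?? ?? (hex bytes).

#0 dst[0x0e+7] := {0x8d,0x9d,0xf7,0x1e,0x70,0x38,0x48}
#1 dst[0x1c+2] := {0x48,0x01}
#2 dst[0x0c+3] := {0xc3,0xc5,0x05}
#3 dst[0x05+2] := {0xc3,0xc5}
query mem[0x12]=0x70, mem[0x07]=0x38, mem[0x11]=0x1e, mem[0x05]=0xc3

MEM[0x12,0x07,0x11,0x05] = 70 38 1e c3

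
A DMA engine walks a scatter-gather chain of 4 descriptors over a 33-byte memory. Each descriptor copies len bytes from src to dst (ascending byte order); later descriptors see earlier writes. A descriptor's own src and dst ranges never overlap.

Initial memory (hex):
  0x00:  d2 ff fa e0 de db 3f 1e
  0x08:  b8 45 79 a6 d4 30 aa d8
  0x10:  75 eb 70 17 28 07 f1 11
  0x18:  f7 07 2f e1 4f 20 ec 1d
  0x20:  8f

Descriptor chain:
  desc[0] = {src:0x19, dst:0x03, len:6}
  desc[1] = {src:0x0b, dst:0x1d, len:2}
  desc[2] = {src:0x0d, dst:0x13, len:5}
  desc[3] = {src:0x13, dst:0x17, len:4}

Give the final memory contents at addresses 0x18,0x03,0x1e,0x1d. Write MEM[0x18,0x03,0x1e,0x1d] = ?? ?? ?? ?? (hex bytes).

#0 dst[0x03+6] := {0x07,0x2f,0xe1,0x4f,0x20,0xec}
#1 dst[0x1d+2] := {0xa6,0xd4}
#2 dst[0x13+5] := {0x30,0xaa,0xd8,0x75,0xeb}
#3 dst[0x17+4] := {0x30,0xaa,0xd8,0x75}
query mem[0x18]=0xaa, mem[0x03]=0x07, mem[0x1e]=0xd4, mem[0x1d]=0xa6

MEM[0x18,0x03,0x1e,0x1d] = aa 07 d4 a6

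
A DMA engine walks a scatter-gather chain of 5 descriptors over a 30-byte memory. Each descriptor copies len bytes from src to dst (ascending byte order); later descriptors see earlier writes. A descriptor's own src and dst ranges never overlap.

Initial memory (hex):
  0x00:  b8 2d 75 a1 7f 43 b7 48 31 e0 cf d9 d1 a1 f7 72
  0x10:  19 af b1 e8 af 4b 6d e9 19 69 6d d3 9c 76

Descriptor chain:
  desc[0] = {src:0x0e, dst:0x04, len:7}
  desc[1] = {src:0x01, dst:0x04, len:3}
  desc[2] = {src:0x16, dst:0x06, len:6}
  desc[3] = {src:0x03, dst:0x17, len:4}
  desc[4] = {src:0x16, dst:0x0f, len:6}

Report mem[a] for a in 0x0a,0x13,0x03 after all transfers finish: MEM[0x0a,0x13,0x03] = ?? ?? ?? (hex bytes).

D0: mem[0x04..0x0a] <- [f7 72 19 af b1 e8 af]
D1: mem[0x04..0x06] <- [2d 75 a1]
D2: mem[0x06..0x0b] <- [6d e9 19 69 6d d3]
D3: mem[0x17..0x1a] <- [a1 2d 75 6d]
D4: mem[0x0f..0x14] <- [6d a1 2d 75 6d d3]
query mem[0x0a]=0x6d, mem[0x13]=0x6d, mem[0x03]=0xa1

MEM[0x0a,0x13,0x03] = 6d 6d a1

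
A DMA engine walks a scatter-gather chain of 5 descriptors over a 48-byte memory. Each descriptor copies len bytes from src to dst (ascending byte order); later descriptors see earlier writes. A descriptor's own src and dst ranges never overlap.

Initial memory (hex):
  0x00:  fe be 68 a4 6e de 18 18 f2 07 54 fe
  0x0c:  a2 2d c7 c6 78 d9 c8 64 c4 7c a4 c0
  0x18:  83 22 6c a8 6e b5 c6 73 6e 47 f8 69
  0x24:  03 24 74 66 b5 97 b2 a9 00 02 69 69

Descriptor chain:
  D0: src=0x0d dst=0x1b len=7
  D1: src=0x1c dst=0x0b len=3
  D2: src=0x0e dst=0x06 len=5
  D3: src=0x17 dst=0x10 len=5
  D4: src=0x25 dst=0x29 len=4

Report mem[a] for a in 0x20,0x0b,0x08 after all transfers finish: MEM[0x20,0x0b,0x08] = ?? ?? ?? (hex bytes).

MEM[0x20,0x0b,0x08] = c8 c7 78

[0] 0x0d->0x1b len=7 : 2d c7 c6 78 d9 c8 64
[1] 0x1c->0x0b len=3 : c7 c6 78
[2] 0x0e->0x06 len=5 : c7 c6 78 d9 c8
[3] 0x17->0x10 len=5 : c0 83 22 6c 2d
[4] 0x25->0x29 len=4 : 24 74 66 b5
query mem[0x20]=0xc8, mem[0x0b]=0xc7, mem[0x08]=0x78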